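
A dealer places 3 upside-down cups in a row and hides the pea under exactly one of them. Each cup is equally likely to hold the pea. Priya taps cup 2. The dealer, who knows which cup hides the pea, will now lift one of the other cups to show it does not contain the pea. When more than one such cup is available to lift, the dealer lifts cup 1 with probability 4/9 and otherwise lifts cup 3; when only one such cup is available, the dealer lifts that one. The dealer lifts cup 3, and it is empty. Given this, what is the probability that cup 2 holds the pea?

5/14

Condition on the true location of the pea.
If it is under cup 1 (prior 1/3): only cup 3 is available, probability 1; weight (1/3)·1 = 1/3.
If it is under cup 2 (prior 1/3): cup 1 is available but not opened, probability 5/9; weight (1/3)·(5/9) = 5/27.
If it is under cup 3 (prior 1/3): the dealer opened cup 3, so this case is ruled out; weight (1/3)·0 = 0.
The weights sum to 14/27.
So P(the pea under cup 2 | the dealer opened cup 3) = (5/27) / (14/27) = 5/14.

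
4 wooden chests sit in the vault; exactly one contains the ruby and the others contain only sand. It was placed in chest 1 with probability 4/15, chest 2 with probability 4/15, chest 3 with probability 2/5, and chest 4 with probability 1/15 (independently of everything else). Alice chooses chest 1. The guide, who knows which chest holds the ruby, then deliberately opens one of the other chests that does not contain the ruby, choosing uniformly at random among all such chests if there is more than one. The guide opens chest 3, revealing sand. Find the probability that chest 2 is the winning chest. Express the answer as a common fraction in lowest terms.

Consider each possible location of the ruby in turn.
If it is in chest 1 (prior 4/15): the guide has 3 equally likely choices, so probability 1/3; weight (4/15)·(1/3) = 4/45.
If it is in chest 2 (prior 4/15): the guide has 2 equally likely choices, so probability 1/2; weight (4/15)·(1/2) = 2/15.
If it is in chest 3 (prior 2/5): the guide opened chest 3, so this case is ruled out; weight (2/5)·0 = 0.
If it is in chest 4 (prior 1/15): the guide has 2 equally likely choices, so probability 1/2; weight (1/15)·(1/2) = 1/30.
The weights sum to 23/90.
So P(the ruby in chest 2 | the guide opened chest 3) = (2/15) / (23/90) = 12/23.

12/23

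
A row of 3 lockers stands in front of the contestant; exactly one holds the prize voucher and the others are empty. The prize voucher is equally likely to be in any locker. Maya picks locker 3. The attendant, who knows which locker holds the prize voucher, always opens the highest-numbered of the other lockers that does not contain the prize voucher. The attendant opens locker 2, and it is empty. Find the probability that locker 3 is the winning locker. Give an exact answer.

1/2

Apply Bayes' rule, conditioning on where the prize voucher actually is.
If it is in either of lockers 1 and 3 (prior 1/3 each): locker 2 is the highest-numbered option available, probability 1; weight (1/3)·1 = 1/3 each.
If it is in locker 2 (prior 1/3): the attendant opened locker 2, so this case is ruled out; weight (1/3)·0 = 0.
The weights sum to 2/3.
So P(the prize voucher in locker 3 | the attendant opened locker 2) = (1/3) / (2/3) = 1/2.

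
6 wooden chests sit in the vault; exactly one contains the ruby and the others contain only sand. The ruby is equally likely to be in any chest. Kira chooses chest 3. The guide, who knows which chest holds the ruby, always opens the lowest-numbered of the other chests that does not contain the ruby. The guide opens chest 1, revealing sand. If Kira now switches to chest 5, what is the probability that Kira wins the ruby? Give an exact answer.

1/5

Condition on the true location of the ruby.
If it is in chest 1 (prior 1/6): the guide opened chest 1, so this case is ruled out; weight (1/6)·0 = 0.
If it is in any of chests 2, 3, 4, 5, and 6 (prior 1/6 each): chest 1 is the lowest-numbered option available, probability 1; weight (1/6)·1 = 1/6 each.
The weights sum to 5/6.
So P(the ruby in chest 5 | the guide opened chest 1) = (1/6) / (5/6) = 1/5.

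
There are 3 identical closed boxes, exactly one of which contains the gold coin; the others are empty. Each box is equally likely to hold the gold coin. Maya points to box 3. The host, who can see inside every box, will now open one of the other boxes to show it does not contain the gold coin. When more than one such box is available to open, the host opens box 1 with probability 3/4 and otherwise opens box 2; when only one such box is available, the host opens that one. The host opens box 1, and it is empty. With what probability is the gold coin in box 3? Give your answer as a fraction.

3/7

Consider each possible location of the gold coin in turn.
If it is in box 1 (prior 1/3): the host opened box 1, so this case is ruled out; weight (1/3)·0 = 0.
If it is in box 2 (prior 1/3): only box 1 is available, probability 1; weight (1/3)·1 = 1/3.
If it is in box 3 (prior 1/3): box 1 is available, opened with probability 3/4; weight (1/3)·(3/4) = 1/4.
The weights sum to 7/12.
So P(the gold coin in box 3 | the host opened box 1) = (1/4) / (7/12) = 3/7.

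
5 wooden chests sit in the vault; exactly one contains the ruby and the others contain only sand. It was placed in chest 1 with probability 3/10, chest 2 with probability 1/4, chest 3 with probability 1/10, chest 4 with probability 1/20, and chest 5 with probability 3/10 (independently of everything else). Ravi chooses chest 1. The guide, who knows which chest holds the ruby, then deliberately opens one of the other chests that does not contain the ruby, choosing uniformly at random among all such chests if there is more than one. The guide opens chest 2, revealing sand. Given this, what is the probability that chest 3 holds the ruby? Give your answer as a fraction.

4/27

Condition on the true location of the ruby.
If it is in chest 1 (prior 3/10): the guide has 4 equally likely choices, so probability 1/4; weight (3/10)·(1/4) = 3/40.
If it is in chest 2 (prior 1/4): the guide opened chest 2, so this case is ruled out; weight (1/4)·0 = 0.
If it is in chest 3 (prior 1/10): the guide has 3 equally likely choices, so probability 1/3; weight (1/10)·(1/3) = 1/30.
If it is in chest 4 (prior 1/20): the guide has 3 equally likely choices, so probability 1/3; weight (1/20)·(1/3) = 1/60.
If it is in chest 5 (prior 3/10): the guide has 3 equally likely choices, so probability 1/3; weight (3/10)·(1/3) = 1/10.
The weights sum to 9/40.
So P(the ruby in chest 3 | the guide opened chest 2) = (1/30) / (9/40) = 4/27.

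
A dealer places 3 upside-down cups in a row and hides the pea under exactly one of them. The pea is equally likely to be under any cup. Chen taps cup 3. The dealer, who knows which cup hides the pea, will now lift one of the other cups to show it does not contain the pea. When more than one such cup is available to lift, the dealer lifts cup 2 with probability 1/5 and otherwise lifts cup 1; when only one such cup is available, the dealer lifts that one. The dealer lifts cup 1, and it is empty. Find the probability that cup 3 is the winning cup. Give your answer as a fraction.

4/9

Apply Bayes' rule, conditioning on where the pea actually is.
If it is under cup 1 (prior 1/3): the dealer opened cup 1, so this case is ruled out; weight (1/3)·0 = 0.
If it is under cup 2 (prior 1/3): only cup 1 is available, probability 1; weight (1/3)·1 = 1/3.
If it is under cup 3 (prior 1/3): cup 2 is available but not opened, probability 4/5; weight (1/3)·(4/5) = 4/15.
The weights sum to 3/5.
So P(the pea under cup 3 | the dealer opened cup 1) = (4/15) / (3/5) = 4/9.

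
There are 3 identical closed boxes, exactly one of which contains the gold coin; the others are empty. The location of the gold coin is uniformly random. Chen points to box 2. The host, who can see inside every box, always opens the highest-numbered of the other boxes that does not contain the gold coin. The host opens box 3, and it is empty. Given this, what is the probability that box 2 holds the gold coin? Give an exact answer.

1/2

Apply Bayes' rule, conditioning on where the gold coin actually is.
If it is in either of boxes 1 and 2 (prior 1/3 each): box 3 is the highest-numbered option available, probability 1; weight (1/3)·1 = 1/3 each.
If it is in box 3 (prior 1/3): the host opened box 3, so this case is ruled out; weight (1/3)·0 = 0.
The weights sum to 2/3.
So P(the gold coin in box 2 | the host opened box 3) = (1/3) / (2/3) = 1/2.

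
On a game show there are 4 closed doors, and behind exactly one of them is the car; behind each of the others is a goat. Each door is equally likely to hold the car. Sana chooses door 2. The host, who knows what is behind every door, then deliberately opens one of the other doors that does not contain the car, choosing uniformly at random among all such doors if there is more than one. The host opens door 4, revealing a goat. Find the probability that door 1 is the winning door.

Condition on the true location of the car.
If it is behind either of doors 1 and 3 (prior 1/4 each): the host has 2 equally likely choices, so probability 1/2; weight (1/4)·(1/2) = 1/8 each.
If it is behind door 2 (prior 1/4): the host has 3 equally likely choices, so probability 1/3; weight (1/4)·(1/3) = 1/12.
If it is behind door 4 (prior 1/4): the host opened door 4, so this case is ruled out; weight (1/4)·0 = 0.
The weights sum to 1/3.
So P(the car behind door 1 | the host opened door 4) = (1/8) / (1/3) = 3/8.

3/8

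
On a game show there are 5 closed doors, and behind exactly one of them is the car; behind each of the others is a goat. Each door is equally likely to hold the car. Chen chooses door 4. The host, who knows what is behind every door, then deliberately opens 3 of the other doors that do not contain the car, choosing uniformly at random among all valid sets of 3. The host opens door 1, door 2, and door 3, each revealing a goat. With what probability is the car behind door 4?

1/5

Condition on the true location of the car.
If it is behind any of doors 1, 2, and 3 (prior 1/5 each): that door was opened and seen not to hold the prize — ruled out; weight (1/5)·0 = 0 each.
If it is behind door 4 (prior 1/5): the host has 4 equally likely choices, so probability 1/4; weight (1/5)·(1/4) = 1/20.
If it is behind door 5 (prior 1/5): the host has no choice, probability 1; weight (1/5)·1 = 1/5.
The weights sum to 1/4.
So P(the car behind door 4 | the host opened door 1, door 2, and door 3) = (1/20) / (1/4) = 1/5.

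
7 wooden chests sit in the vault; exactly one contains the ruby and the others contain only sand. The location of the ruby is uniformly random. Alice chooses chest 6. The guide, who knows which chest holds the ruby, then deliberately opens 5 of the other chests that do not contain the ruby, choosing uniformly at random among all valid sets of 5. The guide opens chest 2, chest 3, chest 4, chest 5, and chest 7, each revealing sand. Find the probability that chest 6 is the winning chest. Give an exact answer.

Apply Bayes' rule, conditioning on where the ruby actually is.
If it is in chest 1 (prior 1/7): the guide has no choice, probability 1; weight (1/7)·1 = 1/7.
If it is in any of chests 2, 3, 4, 5, and 7 (prior 1/7 each): that chest was opened and seen not to hold the prize — ruled out; weight (1/7)·0 = 0 each.
If it is in chest 6 (prior 1/7): the guide has 6 equally likely choices, so probability 1/6; weight (1/7)·(1/6) = 1/42.
The weights sum to 1/6.
So P(the ruby in chest 6 | the guide opened chest 2, chest 3, chest 4, chest 5, and chest 7) = (1/42) / (1/6) = 1/7.

1/7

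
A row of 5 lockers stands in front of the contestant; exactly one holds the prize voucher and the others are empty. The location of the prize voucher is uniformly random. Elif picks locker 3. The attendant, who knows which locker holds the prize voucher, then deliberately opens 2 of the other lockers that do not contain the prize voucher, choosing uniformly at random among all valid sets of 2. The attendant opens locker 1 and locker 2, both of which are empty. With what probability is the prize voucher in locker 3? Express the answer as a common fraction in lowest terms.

Condition on the true location of the prize voucher.
If it is in either of lockers 1 and 2 (prior 1/5 each): that locker was opened and seen not to hold the prize — ruled out; weight (1/5)·0 = 0 each.
If it is in locker 3 (prior 1/5): the attendant has 6 equally likely choices, so probability 1/6; weight (1/5)·(1/6) = 1/30.
If it is in either of lockers 4 and 5 (prior 1/5 each): the attendant has 3 equally likely choices, so probability 1/3; weight (1/5)·(1/3) = 1/15 each.
The weights sum to 1/6.
So P(the prize voucher in locker 3 | the attendant opened locker 1 and locker 2) = (1/30) / (1/6) = 1/5.

1/5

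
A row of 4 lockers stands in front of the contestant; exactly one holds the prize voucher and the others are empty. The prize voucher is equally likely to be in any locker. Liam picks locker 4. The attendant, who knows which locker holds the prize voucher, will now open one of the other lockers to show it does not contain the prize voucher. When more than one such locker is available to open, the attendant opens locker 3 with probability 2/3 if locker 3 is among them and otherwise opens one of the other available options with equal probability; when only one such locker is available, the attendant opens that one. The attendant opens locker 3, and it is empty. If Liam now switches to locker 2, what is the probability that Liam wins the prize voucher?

1/3

Consider each possible location of the prize voucher in turn.
If it is in any of lockers 1, 2, and 4 (prior 1/4 each): locker 3 is available, opened with probability 2/3; weight (1/4)·(2/3) = 1/6 each.
If it is in locker 3 (prior 1/4): the attendant opened locker 3, so this case is ruled out; weight (1/4)·0 = 0.
The weights sum to 1/2.
So P(the prize voucher in locker 2 | the attendant opened locker 3) = (1/6) / (1/2) = 1/3.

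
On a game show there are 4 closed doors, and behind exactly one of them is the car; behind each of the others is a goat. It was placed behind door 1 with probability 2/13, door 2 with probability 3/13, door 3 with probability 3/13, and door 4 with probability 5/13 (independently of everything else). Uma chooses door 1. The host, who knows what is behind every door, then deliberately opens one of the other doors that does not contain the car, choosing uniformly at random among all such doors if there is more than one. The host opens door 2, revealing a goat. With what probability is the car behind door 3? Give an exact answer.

9/28

Condition on the true location of the car.
If it is behind door 1 (prior 2/13): the host has 3 equally likely choices, so probability 1/3; weight (2/13)·(1/3) = 2/39.
If it is behind door 2 (prior 3/13): the host opened door 2, so this case is ruled out; weight (3/13)·0 = 0.
If it is behind door 3 (prior 3/13): the host has 2 equally likely choices, so probability 1/2; weight (3/13)·(1/2) = 3/26.
If it is behind door 4 (prior 5/13): the host has 2 equally likely choices, so probability 1/2; weight (5/13)·(1/2) = 5/26.
The weights sum to 14/39.
So P(the car behind door 3 | the host opened door 2) = (3/26) / (14/39) = 9/28.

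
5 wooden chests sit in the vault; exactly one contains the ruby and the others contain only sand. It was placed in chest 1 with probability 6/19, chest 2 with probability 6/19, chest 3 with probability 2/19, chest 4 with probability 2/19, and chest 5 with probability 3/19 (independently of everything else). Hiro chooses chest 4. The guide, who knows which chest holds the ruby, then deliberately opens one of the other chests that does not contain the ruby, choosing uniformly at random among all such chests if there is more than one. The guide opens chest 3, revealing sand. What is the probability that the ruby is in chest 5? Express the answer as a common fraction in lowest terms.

Apply Bayes' rule, conditioning on where the ruby actually is.
If it is in either of chests 1 and 2 (prior 6/19 each): the guide has 3 equally likely choices, so probability 1/3; weight (6/19)·(1/3) = 2/19 each.
If it is in chest 3 (prior 2/19): the guide opened chest 3, so this case is ruled out; weight (2/19)·0 = 0.
If it is in chest 4 (prior 2/19): the guide has 4 equally likely choices, so probability 1/4; weight (2/19)·(1/4) = 1/38.
If it is in chest 5 (prior 3/19): the guide has 3 equally likely choices, so probability 1/3; weight (3/19)·(1/3) = 1/19.
The weights sum to 11/38.
So P(the ruby in chest 5 | the guide opened chest 3) = (1/19) / (11/38) = 2/11.

2/11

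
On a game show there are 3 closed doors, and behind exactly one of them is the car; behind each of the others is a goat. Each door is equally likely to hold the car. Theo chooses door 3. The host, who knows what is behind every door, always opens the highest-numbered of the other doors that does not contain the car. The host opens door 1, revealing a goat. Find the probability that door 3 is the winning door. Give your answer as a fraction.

0

Condition on the true location of the car.
If it is behind door 1 (prior 1/3): the host opened door 1, so this case is ruled out; weight (1/3)·0 = 0.
If it is behind door 2 (prior 1/3): door 1 is the highest-numbered option available, probability 1; weight (1/3)·1 = 1/3.
If it is behind door 3 (prior 1/3): the host would have opened door 2 instead, probability 0; weight (1/3)·0 = 0.
The weights sum to 1/3.
So P(the car behind door 3 | the host opened door 1) = 0 / (1/3) = 0.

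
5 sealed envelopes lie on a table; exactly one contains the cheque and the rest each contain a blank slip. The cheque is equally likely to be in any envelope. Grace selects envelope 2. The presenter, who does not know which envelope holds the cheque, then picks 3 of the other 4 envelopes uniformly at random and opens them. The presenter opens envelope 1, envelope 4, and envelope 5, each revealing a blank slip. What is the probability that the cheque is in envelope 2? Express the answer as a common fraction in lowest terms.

1/2

Condition on the true location of the cheque.
If it is in any of envelopes 1, 4, and 5 (prior 1/5 each): that envelope was opened and seen not to hold the prize — ruled out; weight (1/5)·0 = 0 each.
If it is in either of envelopes 2 and 3 (prior 1/5 each): the presenter picks exactly this set with probability 1/4 regardless, and none is the prize; weight (1/5)·(1/4) = 1/20 each.
The weights sum to 1/10.
So P(the cheque in envelope 2 | the presenter opened envelope 1, envelope 4, and envelope 5) = (1/20) / (1/10) = 1/2.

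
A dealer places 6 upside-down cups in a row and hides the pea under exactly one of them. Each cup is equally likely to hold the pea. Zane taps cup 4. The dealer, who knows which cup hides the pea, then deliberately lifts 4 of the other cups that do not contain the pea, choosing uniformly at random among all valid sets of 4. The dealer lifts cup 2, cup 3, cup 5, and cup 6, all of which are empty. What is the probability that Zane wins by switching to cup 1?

Consider each possible location of the pea in turn.
If it is under cup 1 (prior 1/6): the dealer has no choice, probability 1; weight (1/6)·1 = 1/6.
If it is under any of cups 2, 3, 5, and 6 (prior 1/6 each): that cup was opened and seen not to hold the prize — ruled out; weight (1/6)·0 = 0 each.
If it is under cup 4 (prior 1/6): the dealer has 5 equally likely choices, so probability 1/5; weight (1/6)·(1/5) = 1/30.
The weights sum to 1/5.
So P(the pea under cup 1 | the dealer opened cup 2, cup 3, cup 5, and cup 6) = (1/6) / (1/5) = 5/6.

5/6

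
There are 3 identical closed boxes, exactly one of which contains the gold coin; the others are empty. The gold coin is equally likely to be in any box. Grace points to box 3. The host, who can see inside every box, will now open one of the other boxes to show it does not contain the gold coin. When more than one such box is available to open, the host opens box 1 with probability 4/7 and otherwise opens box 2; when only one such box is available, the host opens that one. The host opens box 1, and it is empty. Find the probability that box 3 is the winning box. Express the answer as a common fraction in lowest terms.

Apply Bayes' rule, conditioning on where the gold coin actually is.
If it is in box 1 (prior 1/3): the host opened box 1, so this case is ruled out; weight (1/3)·0 = 0.
If it is in box 2 (prior 1/3): only box 1 is available, probability 1; weight (1/3)·1 = 1/3.
If it is in box 3 (prior 1/3): box 1 is available, opened with probability 4/7; weight (1/3)·(4/7) = 4/21.
The weights sum to 11/21.
So P(the gold coin in box 3 | the host opened box 1) = (4/21) / (11/21) = 4/11.

4/11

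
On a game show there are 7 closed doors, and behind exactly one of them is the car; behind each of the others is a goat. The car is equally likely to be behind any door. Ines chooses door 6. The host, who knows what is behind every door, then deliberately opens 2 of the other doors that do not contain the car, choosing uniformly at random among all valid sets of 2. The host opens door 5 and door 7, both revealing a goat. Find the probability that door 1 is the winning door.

Apply Bayes' rule, conditioning on where the car actually is.
If it is behind any of doors 1, 2, 3, and 4 (prior 1/7 each): the host has 10 equally likely choices, so probability 1/10; weight (1/7)·(1/10) = 1/70 each.
If it is behind either of doors 5 and 7 (prior 1/7 each): that door was opened and seen not to hold the prize — ruled out; weight (1/7)·0 = 0 each.
If it is behind door 6 (prior 1/7): the host has 15 equally likely choices, so probability 1/15; weight (1/7)·(1/15) = 1/105.
The weights sum to 1/15.
So P(the car behind door 1 | the host opened door 5 and door 7) = (1/70) / (1/15) = 3/14.

3/14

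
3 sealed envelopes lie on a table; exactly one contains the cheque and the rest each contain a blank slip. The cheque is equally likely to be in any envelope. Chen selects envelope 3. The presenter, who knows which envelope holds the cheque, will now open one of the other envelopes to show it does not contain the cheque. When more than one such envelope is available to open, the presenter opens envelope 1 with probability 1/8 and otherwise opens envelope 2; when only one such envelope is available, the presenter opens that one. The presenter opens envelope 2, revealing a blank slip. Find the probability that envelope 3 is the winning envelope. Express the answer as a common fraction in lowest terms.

Condition on the true location of the cheque.
If it is in envelope 1 (prior 1/3): only envelope 2 is available, probability 1; weight (1/3)·1 = 1/3.
If it is in envelope 2 (prior 1/3): the presenter opened envelope 2, so this case is ruled out; weight (1/3)·0 = 0.
If it is in envelope 3 (prior 1/3): envelope 1 is available but not opened, probability 7/8; weight (1/3)·(7/8) = 7/24.
The weights sum to 5/8.
So P(the cheque in envelope 3 | the presenter opened envelope 2) = (7/24) / (5/8) = 7/15.

7/15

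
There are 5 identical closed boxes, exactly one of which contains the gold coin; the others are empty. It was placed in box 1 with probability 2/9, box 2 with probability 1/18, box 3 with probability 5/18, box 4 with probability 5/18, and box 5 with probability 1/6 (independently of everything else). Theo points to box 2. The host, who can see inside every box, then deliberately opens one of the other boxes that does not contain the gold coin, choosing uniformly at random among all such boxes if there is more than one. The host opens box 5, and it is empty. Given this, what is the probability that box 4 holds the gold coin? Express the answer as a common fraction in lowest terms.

Apply Bayes' rule, conditioning on where the gold coin actually is.
If it is in box 1 (prior 2/9): the host has 3 equally likely choices, so probability 1/3; weight (2/9)·(1/3) = 2/27.
If it is in box 2 (prior 1/18): the host has 4 equally likely choices, so probability 1/4; weight (1/18)·(1/4) = 1/72.
If it is in either of boxes 3 and 4 (prior 5/18 each): the host has 3 equally likely choices, so probability 1/3; weight (5/18)·(1/3) = 5/54 each.
If it is in box 5 (prior 1/6): the host opened box 5, so this case is ruled out; weight (1/6)·0 = 0.
The weights sum to 59/216.
So P(the gold coin in box 4 | the host opened box 5) = (5/54) / (59/216) = 20/59.

20/59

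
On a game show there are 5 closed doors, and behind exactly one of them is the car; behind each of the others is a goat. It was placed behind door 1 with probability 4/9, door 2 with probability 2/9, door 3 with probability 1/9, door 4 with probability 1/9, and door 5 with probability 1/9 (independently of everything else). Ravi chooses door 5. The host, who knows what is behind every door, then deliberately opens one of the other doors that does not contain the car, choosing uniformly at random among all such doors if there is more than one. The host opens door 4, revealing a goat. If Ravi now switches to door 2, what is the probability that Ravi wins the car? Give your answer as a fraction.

8/31

Condition on the true location of the car.
If it is behind door 1 (prior 4/9): the host has 3 equally likely choices, so probability 1/3; weight (4/9)·(1/3) = 4/27.
If it is behind door 2 (prior 2/9): the host has 3 equally likely choices, so probability 1/3; weight (2/9)·(1/3) = 2/27.
If it is behind door 3 (prior 1/9): the host has 3 equally likely choices, so probability 1/3; weight (1/9)·(1/3) = 1/27.
If it is behind door 4 (prior 1/9): the host opened door 4, so this case is ruled out; weight (1/9)·0 = 0.
If it is behind door 5 (prior 1/9): the host has 4 equally likely choices, so probability 1/4; weight (1/9)·(1/4) = 1/36.
The weights sum to 31/108.
So P(the car behind door 2 | the host opened door 4) = (2/27) / (31/108) = 8/31.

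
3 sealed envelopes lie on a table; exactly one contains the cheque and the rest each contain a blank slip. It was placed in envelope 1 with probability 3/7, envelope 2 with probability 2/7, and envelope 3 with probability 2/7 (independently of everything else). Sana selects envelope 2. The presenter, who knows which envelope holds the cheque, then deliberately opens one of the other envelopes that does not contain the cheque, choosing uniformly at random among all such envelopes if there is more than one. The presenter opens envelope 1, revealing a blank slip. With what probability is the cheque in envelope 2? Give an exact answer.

1/3

Apply Bayes' rule, conditioning on where the cheque actually is.
If it is in envelope 1 (prior 3/7): the presenter opened envelope 1, so this case is ruled out; weight (3/7)·0 = 0.
If it is in envelope 2 (prior 2/7): the presenter has 2 equally likely choices, so probability 1/2; weight (2/7)·(1/2) = 1/7.
If it is in envelope 3 (prior 2/7): the presenter has no choice, probability 1; weight (2/7)·1 = 2/7.
The weights sum to 3/7.
So P(the cheque in envelope 2 | the presenter opened envelope 1) = (1/7) / (3/7) = 1/3.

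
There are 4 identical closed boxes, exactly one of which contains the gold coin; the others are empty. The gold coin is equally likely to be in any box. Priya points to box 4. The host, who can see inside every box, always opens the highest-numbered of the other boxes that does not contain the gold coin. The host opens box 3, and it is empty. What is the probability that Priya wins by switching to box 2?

Condition on the true location of the gold coin.
If it is in any of boxes 1, 2, and 4 (prior 1/4 each): box 3 is the highest-numbered option available, probability 1; weight (1/4)·1 = 1/4 each.
If it is in box 3 (prior 1/4): the host opened box 3, so this case is ruled out; weight (1/4)·0 = 0.
The weights sum to 3/4.
So P(the gold coin in box 2 | the host opened box 3) = (1/4) / (3/4) = 1/3.

1/3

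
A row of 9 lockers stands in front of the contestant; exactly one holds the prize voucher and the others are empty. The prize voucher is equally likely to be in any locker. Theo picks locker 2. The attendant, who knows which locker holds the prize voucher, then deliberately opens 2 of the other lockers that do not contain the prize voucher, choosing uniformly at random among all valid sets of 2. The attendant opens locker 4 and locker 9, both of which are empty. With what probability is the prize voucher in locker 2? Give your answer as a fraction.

Apply Bayes' rule, conditioning on where the prize voucher actually is.
If it is in any of lockers 1, 3, 5, 6, 7, and 8 (prior 1/9 each): the attendant has 21 equally likely choices, so probability 1/21; weight (1/9)·(1/21) = 1/189 each.
If it is in locker 2 (prior 1/9): the attendant has 28 equally likely choices, so probability 1/28; weight (1/9)·(1/28) = 1/252.
If it is in either of lockers 4 and 9 (prior 1/9 each): that locker was opened and seen not to hold the prize — ruled out; weight (1/9)·0 = 0 each.
The weights sum to 1/28.
So P(the prize voucher in locker 2 | the attendant opened locker 4 and locker 9) = (1/252) / (1/28) = 1/9.

1/9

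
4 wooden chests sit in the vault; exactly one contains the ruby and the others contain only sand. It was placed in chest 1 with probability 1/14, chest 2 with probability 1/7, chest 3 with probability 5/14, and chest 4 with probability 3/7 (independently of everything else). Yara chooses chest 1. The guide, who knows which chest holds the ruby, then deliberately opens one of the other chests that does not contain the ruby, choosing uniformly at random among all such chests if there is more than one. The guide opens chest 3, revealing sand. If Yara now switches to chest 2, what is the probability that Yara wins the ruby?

3/13

Condition on the true location of the ruby.
If it is in chest 1 (prior 1/14): the guide has 3 equally likely choices, so probability 1/3; weight (1/14)·(1/3) = 1/42.
If it is in chest 2 (prior 1/7): the guide has 2 equally likely choices, so probability 1/2; weight (1/7)·(1/2) = 1/14.
If it is in chest 3 (prior 5/14): the guide opened chest 3, so this case is ruled out; weight (5/14)·0 = 0.
If it is in chest 4 (prior 3/7): the guide has 2 equally likely choices, so probability 1/2; weight (3/7)·(1/2) = 3/14.
The weights sum to 13/42.
So P(the ruby in chest 2 | the guide opened chest 3) = (1/14) / (13/42) = 3/13.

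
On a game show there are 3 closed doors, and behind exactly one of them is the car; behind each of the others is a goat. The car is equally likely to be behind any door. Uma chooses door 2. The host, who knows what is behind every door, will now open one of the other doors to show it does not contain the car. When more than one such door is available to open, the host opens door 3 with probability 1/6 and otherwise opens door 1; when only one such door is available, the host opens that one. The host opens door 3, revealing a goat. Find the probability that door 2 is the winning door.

1/7

Apply Bayes' rule, conditioning on where the car actually is.
If it is behind door 1 (prior 1/3): only door 3 is available, probability 1; weight (1/3)·1 = 1/3.
If it is behind door 2 (prior 1/3): door 3 is available, opened with probability 1/6; weight (1/3)·(1/6) = 1/18.
If it is behind door 3 (prior 1/3): the host opened door 3, so this case is ruled out; weight (1/3)·0 = 0.
The weights sum to 7/18.
So P(the car behind door 2 | the host opened door 3) = (1/18) / (7/18) = 1/7.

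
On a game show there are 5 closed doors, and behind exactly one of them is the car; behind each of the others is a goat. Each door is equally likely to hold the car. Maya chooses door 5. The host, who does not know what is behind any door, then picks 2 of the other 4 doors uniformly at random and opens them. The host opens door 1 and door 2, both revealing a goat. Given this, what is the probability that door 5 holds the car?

1/3

Apply Bayes' rule, conditioning on where the car actually is.
If it is behind either of doors 1 and 2 (prior 1/5 each): that door was opened and seen not to hold the prize — ruled out; weight (1/5)·0 = 0 each.
If it is behind any of doors 3, 4, and 5 (prior 1/5 each): the host picks exactly this set with probability 1/6 regardless, and none is the prize; weight (1/5)·(1/6) = 1/30 each.
The weights sum to 1/10.
So P(the car behind door 5 | the host opened door 1 and door 2) = (1/30) / (1/10) = 1/3.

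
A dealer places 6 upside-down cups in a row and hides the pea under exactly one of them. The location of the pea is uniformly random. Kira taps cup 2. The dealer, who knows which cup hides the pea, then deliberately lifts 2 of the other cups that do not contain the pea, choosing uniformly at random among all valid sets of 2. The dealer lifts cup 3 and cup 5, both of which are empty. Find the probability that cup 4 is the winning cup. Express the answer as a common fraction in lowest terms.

5/18

Apply Bayes' rule, conditioning on where the pea actually is.
If it is under any of cups 1, 4, and 6 (prior 1/6 each): the dealer has 6 equally likely choices, so probability 1/6; weight (1/6)·(1/6) = 1/36 each.
If it is under cup 2 (prior 1/6): the dealer has 10 equally likely choices, so probability 1/10; weight (1/6)·(1/10) = 1/60.
If it is under either of cups 3 and 5 (prior 1/6 each): that cup was opened and seen not to hold the prize — ruled out; weight (1/6)·0 = 0 each.
The weights sum to 1/10.
So P(the pea under cup 4 | the dealer opened cup 3 and cup 5) = (1/36) / (1/10) = 5/18.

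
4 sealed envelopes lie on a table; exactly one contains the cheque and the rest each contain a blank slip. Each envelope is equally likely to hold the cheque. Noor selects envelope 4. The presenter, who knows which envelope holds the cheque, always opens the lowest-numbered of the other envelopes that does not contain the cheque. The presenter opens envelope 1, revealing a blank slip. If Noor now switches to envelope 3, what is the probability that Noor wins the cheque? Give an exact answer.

1/3

Apply Bayes' rule, conditioning on where the cheque actually is.
If it is in envelope 1 (prior 1/4): the presenter opened envelope 1, so this case is ruled out; weight (1/4)·0 = 0.
If it is in any of envelopes 2, 3, and 4 (prior 1/4 each): envelope 1 is the lowest-numbered option available, probability 1; weight (1/4)·1 = 1/4 each.
The weights sum to 3/4.
So P(the cheque in envelope 3 | the presenter opened envelope 1) = (1/4) / (3/4) = 1/3.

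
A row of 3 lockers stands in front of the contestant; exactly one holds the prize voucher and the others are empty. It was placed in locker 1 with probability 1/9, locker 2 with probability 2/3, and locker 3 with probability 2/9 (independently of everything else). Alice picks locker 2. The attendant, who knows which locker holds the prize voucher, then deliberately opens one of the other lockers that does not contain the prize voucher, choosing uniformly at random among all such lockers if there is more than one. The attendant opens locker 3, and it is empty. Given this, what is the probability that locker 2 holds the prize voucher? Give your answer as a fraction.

Consider each possible location of the prize voucher in turn.
If it is in locker 1 (prior 1/9): the attendant has no choice, probability 1; weight (1/9)·1 = 1/9.
If it is in locker 2 (prior 2/3): the attendant has 2 equally likely choices, so probability 1/2; weight (2/3)·(1/2) = 1/3.
If it is in locker 3 (prior 2/9): the attendant opened locker 3, so this case is ruled out; weight (2/9)·0 = 0.
The weights sum to 4/9.
So P(the prize voucher in locker 2 | the attendant opened locker 3) = (1/3) / (4/9) = 3/4.

3/4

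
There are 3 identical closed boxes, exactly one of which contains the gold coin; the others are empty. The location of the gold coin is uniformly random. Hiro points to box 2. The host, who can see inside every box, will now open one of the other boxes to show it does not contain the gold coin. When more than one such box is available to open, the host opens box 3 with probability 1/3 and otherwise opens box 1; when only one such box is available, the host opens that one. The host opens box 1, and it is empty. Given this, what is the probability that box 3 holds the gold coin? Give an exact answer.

3/5

Apply Bayes' rule, conditioning on where the gold coin actually is.
If it is in box 1 (prior 1/3): the host opened box 1, so this case is ruled out; weight (1/3)·0 = 0.
If it is in box 2 (prior 1/3): box 3 is available but not opened, probability 2/3; weight (1/3)·(2/3) = 2/9.
If it is in box 3 (prior 1/3): only box 1 is available, probability 1; weight (1/3)·1 = 1/3.
The weights sum to 5/9.
So P(the gold coin in box 3 | the host opened box 1) = (1/3) / (5/9) = 3/5.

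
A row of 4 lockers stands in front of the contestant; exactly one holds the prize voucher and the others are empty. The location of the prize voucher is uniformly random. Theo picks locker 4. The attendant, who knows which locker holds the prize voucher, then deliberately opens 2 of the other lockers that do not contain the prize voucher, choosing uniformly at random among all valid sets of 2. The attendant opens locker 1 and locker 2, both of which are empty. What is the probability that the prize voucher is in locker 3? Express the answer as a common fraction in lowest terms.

3/4

Condition on the true location of the prize voucher.
If it is in either of lockers 1 and 2 (prior 1/4 each): that locker was opened and seen not to hold the prize — ruled out; weight (1/4)·0 = 0 each.
If it is in locker 3 (prior 1/4): the attendant has no choice, probability 1; weight (1/4)·1 = 1/4.
If it is in locker 4 (prior 1/4): the attendant has 3 equally likely choices, so probability 1/3; weight (1/4)·(1/3) = 1/12.
The weights sum to 1/3.
So P(the prize voucher in locker 3 | the attendant opened locker 1 and locker 2) = (1/4) / (1/3) = 3/4.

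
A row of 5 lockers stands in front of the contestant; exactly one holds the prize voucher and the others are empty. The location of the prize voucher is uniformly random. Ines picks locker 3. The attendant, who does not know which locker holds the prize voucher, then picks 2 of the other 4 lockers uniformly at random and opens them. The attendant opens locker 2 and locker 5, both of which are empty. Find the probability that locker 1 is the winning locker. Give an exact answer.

Condition on the true location of the prize voucher.
If it is in any of lockers 1, 3, and 4 (prior 1/5 each): the attendant picks exactly this set with probability 1/6 regardless, and none is the prize; weight (1/5)·(1/6) = 1/30 each.
If it is in either of lockers 2 and 5 (prior 1/5 each): that locker was opened and seen not to hold the prize — ruled out; weight (1/5)·0 = 0 each.
The weights sum to 1/10.
So P(the prize voucher in locker 1 | the attendant opened locker 2 and locker 5) = (1/30) / (1/10) = 1/3.

1/3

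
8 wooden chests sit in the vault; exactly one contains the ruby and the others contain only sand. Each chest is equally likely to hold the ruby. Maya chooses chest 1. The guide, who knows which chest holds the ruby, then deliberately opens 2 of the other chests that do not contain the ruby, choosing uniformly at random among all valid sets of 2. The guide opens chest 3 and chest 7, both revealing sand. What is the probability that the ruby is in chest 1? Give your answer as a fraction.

1/8

Consider each possible location of the ruby in turn.
If it is in chest 1 (prior 1/8): the guide has 21 equally likely choices, so probability 1/21; weight (1/8)·(1/21) = 1/168.
If it is in any of chests 2, 4, 5, 6, and 8 (prior 1/8 each): the guide has 15 equally likely choices, so probability 1/15; weight (1/8)·(1/15) = 1/120 each.
If it is in either of chests 3 and 7 (prior 1/8 each): that chest was opened and seen not to hold the prize — ruled out; weight (1/8)·0 = 0 each.
The weights sum to 1/21.
So P(the ruby in chest 1 | the guide opened chest 3 and chest 7) = (1/168) / (1/21) = 1/8.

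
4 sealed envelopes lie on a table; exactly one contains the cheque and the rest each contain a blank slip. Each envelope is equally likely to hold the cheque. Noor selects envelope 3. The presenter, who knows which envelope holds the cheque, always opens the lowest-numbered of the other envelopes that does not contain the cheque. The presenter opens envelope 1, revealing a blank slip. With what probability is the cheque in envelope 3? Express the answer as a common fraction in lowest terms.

Condition on the true location of the cheque.
If it is in envelope 1 (prior 1/4): the presenter opened envelope 1, so this case is ruled out; weight (1/4)·0 = 0.
If it is in any of envelopes 2, 3, and 4 (prior 1/4 each): envelope 1 is the lowest-numbered option available, probability 1; weight (1/4)·1 = 1/4 each.
The weights sum to 3/4.
So P(the cheque in envelope 3 | the presenter opened envelope 1) = (1/4) / (3/4) = 1/3.

1/3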